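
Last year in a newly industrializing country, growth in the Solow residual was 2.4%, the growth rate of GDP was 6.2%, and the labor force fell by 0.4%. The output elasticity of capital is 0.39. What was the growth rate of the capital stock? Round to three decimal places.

Labor's share = 1 − 0.39 = 0.61.
gY = gA + 0.61×(-0.4) + 0.39×g.
0.39×g = 6.2 − 2.4 + 0.244 = 4.044.
g = 4.044 / 0.39 = 10.36923%.

10.369%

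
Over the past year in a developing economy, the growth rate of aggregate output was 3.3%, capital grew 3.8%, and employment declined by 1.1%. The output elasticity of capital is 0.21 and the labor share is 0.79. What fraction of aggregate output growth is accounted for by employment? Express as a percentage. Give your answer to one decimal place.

Labor's share = 1 − 0.21 = 0.79.
Employment contributed 0.79 × (-1.1) = -0.869 pp.
Share of growth = -0.869 / 3.3 × 100 = -26.333%.

Employment accounted for -26.3% of growth.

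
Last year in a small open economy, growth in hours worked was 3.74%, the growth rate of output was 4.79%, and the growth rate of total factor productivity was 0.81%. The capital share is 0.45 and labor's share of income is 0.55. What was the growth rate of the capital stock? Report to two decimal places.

Labor's share = 1 − 0.45 = 0.55.
gY = gA + 0.55×3.74 + 0.45×g.
0.45×g = 4.79 − 0.81 − 2.057 = 1.923.
g = 1.923 / 0.45 = 4.2733%.

The capital stock growth was 4.27%.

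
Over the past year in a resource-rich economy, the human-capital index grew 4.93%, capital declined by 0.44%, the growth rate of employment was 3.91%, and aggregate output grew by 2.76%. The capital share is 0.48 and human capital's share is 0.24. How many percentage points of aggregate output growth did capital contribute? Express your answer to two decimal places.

-0.21 pp

Contribution = share × growth = 0.48 × (-0.44) = -0.2112 pp.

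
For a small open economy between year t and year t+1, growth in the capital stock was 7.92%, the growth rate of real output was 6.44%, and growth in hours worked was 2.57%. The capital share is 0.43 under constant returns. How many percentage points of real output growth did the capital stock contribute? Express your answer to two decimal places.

3.41 percentage points

Contribution = share × growth = 0.43 × 7.92 = 3.4056 pp.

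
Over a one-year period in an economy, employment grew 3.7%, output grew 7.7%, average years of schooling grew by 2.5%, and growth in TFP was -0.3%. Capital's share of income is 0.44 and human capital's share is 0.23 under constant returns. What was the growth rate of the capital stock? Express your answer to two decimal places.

14.10%

Labor's share = 1 − 0.44 − 0.23 = 0.33.
gY = gA + 0.23×2.5 + 0.33×3.7 + 0.44×g.
0.44×g = 7.7 + 0.3 − 1.796 = 6.204.
g = 6.204 / 0.44 = 14.1%.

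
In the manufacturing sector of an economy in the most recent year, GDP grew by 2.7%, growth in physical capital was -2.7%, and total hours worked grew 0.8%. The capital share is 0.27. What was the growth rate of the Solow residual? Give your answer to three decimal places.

The Solow residual grew 2.845%.

Labor's share = 1 − 0.27 = 0.73.
Physical capital: 0.27 × (-2.7) = -0.729 pp.
Total hours worked: 0.73 × 0.8 = 0.584 pp.
TFP growth = 2.7 + 0.145 = 2.845%.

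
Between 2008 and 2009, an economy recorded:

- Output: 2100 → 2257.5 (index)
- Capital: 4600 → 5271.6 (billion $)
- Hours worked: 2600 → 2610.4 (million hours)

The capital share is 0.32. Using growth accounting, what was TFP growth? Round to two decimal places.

2.56%

Output growth = (2257.5 − 2100) / 2100 = 7.5%.
Capital growth = (5271.6 − 4600) / 4600 = 14.6%.
Hours worked growth = (2610.4 − 2600) / 2600 = 0.4%.
Labor's share = 1 − 0.32 = 0.68.
Capital: 0.32 × 14.6 = 4.672 pp.
Hours worked: 0.68 × 0.4 = 0.272 pp.
TFP growth = 7.5 − 4.944 = 2.556%.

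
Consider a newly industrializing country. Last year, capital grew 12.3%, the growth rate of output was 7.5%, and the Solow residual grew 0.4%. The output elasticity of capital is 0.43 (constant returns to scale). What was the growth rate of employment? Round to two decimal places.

Employment growth was 3.18%.

Labor's share = 1 − 0.43 = 0.57.
gY = gA + 0.43×12.3 + 0.57×g.
0.57×g = 7.5 − 0.4 − 5.289 = 1.811.
g = 1.811 / 0.57 = 3.1772%.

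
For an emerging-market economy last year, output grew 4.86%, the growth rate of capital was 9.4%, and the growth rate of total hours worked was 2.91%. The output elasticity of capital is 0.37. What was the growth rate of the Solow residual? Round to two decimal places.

Labor's share = 1 − 0.37 = 0.63.
Capital: 0.37 × 9.4 = 3.478 pp.
Total hours worked: 0.63 × 2.91 = 1.8333 pp.
TFP growth = 4.86 − 5.3113 = -0.4513%.

-0.45%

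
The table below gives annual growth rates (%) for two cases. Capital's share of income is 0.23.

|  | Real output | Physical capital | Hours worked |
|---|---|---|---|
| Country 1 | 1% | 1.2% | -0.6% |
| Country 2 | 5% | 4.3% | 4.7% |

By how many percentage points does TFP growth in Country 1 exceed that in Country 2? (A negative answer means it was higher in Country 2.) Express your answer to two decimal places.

0.79 percentage points

Labor's share = 1 − 0.23 = 0.77.
Country 1: TFP = 1 − 0.276 + 0.462 = 1.186%.
Country 2: TFP = 5 − 0.989 − 3.619 = 0.392%.
Difference = 1.186 − (0.392) = 0.794 pp.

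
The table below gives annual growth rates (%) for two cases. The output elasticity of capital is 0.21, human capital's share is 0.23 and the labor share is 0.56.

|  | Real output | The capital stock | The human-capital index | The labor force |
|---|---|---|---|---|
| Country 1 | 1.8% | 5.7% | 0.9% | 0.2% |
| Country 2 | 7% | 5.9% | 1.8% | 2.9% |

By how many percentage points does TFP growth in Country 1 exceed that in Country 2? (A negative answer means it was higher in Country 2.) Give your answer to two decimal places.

Labor's share = 1 − 0.21 − 0.23 = 0.56.
Country 1: TFP = 1.8 − 1.197 − 0.207 − 0.112 = 0.284%.
Country 2: TFP = 7 − 1.239 − 0.414 − 1.624 = 3.723%.
Difference = 0.284 − (3.723) = -3.439 pp.

-3.44 percentage points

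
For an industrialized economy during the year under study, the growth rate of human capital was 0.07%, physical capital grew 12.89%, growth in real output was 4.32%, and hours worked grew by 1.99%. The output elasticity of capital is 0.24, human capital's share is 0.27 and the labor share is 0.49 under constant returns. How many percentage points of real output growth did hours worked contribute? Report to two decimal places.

0.98

Labor's share = 1 − 0.24 − 0.27 = 0.49.
Contribution = share × growth = 0.49 × 1.99 = 0.9751 pp.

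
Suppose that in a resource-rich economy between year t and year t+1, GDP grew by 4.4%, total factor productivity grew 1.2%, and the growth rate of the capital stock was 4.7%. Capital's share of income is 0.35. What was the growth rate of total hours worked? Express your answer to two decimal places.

2.39%

Labor's share = 1 − 0.35 = 0.65.
gY = gA + 0.35×4.7 + 0.65×g.
0.65×g = 4.4 − 1.2 − 1.645 = 1.555.
g = 1.555 / 0.65 = 2.3923%.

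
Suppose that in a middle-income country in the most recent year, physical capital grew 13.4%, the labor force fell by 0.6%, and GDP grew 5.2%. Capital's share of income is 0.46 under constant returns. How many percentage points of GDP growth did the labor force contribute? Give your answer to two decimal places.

-0.32 percentage points

Labor's share = 1 − 0.46 = 0.54.
Contribution = share × growth = 0.54 × (-0.6) = -0.324 pp.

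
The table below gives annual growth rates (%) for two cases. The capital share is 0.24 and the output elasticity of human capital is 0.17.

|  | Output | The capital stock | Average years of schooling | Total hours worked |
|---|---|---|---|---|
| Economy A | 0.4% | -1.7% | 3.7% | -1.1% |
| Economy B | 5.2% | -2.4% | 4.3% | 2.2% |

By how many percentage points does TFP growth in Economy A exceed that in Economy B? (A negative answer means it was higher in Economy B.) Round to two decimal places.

-2.92 percentage points

Labor's share = 1 − 0.24 − 0.17 = 0.59.
Economy A: TFP = 0.4 + 0.408 − 0.629 + 0.649 = 0.828%.
Economy B: TFP = 5.2 + 0.576 − 0.731 − 1.298 = 3.747%.
Difference = 0.828 − (3.747) = -2.919 pp.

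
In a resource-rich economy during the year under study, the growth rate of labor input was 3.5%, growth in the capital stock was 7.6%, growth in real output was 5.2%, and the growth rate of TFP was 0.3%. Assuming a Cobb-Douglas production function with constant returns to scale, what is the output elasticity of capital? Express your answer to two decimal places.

α = 0.34

gY = gA + α·gK + (1−α)·gL, so gY − gA − gL = α(gK − gL).
5.2 − 0.3 − 3.5 = α × (7.6 − 3.5).
1.4 = 4.1 α, so α = 0.3415.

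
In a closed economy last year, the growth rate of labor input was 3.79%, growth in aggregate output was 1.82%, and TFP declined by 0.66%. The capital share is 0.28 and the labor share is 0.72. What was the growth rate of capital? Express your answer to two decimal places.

Labor's share = 1 − 0.28 = 0.72.
gY = gA + 0.72×3.79 + 0.28×g.
0.28×g = 1.82 + 0.66 − 2.7288 = -0.2488.
g = -0.2488 / 0.28 = -0.8886%.

-0.89%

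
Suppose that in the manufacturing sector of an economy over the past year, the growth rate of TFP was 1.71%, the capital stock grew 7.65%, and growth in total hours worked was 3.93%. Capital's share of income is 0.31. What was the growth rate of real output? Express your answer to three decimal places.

Real output grew 6.793%.

Labor's share = 1 − 0.31 = 0.69.
The capital stock: 0.31 × 7.65 = 2.3715 pp.
Total hours worked: 0.69 × 3.93 = 2.7117 pp.
Output growth = 1.71 + 5.0832 = 6.7932%.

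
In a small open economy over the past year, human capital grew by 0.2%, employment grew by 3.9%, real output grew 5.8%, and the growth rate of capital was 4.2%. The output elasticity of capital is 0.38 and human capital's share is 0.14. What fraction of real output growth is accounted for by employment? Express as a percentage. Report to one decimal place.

32.3%

Labor's share = 1 − 0.38 − 0.14 = 0.48.
Employment contributed 0.48 × 3.9 = 1.872 pp.
Share of growth = 1.872 / 5.8 × 100 = 32.276%.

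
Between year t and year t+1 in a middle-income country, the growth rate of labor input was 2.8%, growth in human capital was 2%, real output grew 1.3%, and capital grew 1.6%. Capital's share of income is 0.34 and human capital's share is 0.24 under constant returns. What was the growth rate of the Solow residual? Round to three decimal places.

Labor's share = 1 − 0.34 − 0.24 = 0.42.
Capital: 0.34 × 1.6 = 0.544 pp.
Human capital: 0.24 × 2 = 0.48 pp.
Labor input: 0.42 × 2.8 = 1.176 pp.
TFP growth = 1.3 − 2.2 = -0.9%.

-0.900%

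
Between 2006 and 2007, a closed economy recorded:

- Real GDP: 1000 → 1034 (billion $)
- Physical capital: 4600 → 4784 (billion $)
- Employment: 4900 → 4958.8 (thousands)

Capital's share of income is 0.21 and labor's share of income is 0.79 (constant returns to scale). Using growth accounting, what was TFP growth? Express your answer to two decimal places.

Real GDP growth = (1034 − 1000) / 1000 = 3.4%.
Physical capital growth = (4784 − 4600) / 4600 = 4%.
Employment growth = (4958.8 − 4900) / 4900 = 1.2%.
Labor's share = 1 − 0.21 = 0.79.
Physical capital: 0.21 × 4 = 0.84 pp.
Employment: 0.79 × 1.2 = 0.948 pp.
TFP growth = 3.4 − 1.788 = 1.612%.

1.61%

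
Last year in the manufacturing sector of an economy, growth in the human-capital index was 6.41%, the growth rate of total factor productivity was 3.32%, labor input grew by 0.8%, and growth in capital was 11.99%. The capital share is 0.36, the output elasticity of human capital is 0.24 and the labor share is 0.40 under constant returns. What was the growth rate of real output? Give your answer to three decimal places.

9.495%

Labor's share = 1 − 0.36 − 0.24 = 0.4.
Capital: 0.36 × 11.99 = 4.3164 pp.
The human-capital index: 0.24 × 6.41 = 1.5384 pp.
Labor input: 0.4 × 0.8 = 0.32 pp.
Output growth = 3.32 + 6.1748 = 9.4948%.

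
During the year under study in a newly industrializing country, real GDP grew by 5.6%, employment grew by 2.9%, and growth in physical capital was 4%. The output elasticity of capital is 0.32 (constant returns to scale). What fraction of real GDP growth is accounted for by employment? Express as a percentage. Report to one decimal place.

35.2%

Labor's share = 1 − 0.32 = 0.68.
Employment contributed 0.68 × 2.9 = 1.972 pp.
Share of growth = 1.972 / 5.6 × 100 = 35.214%.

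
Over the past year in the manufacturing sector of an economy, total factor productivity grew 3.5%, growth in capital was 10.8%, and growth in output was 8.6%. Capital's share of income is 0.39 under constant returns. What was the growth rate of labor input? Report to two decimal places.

Labor's share = 1 − 0.39 = 0.61.
gY = gA + 0.39×10.8 + 0.61×g.
0.61×g = 8.6 − 3.5 − 4.212 = 0.888.
g = 0.888 / 0.61 = 1.4557%.

Labor input growth was 1.46%.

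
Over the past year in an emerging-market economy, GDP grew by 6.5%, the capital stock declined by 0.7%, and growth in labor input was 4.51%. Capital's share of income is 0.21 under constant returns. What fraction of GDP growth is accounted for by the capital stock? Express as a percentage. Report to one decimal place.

The capital stock accounted for -2.3% of growth.

The capital stock contributed 0.21 × (-0.7) = -0.147 pp.
Share of growth = -0.147 / 6.5 × 100 = -2.262%.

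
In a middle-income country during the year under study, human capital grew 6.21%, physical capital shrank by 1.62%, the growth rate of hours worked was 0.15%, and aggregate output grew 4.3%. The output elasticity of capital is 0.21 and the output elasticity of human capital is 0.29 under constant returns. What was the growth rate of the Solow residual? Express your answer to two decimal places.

2.76%

Labor's share = 1 − 0.21 − 0.29 = 0.5.
Physical capital: 0.21 × (-1.62) = -0.3402 pp.
Human capital: 0.29 × 6.21 = 1.8009 pp.
Hours worked: 0.5 × 0.15 = 0.075 pp.
TFP growth = 4.3 − 1.5357 = 2.7643%.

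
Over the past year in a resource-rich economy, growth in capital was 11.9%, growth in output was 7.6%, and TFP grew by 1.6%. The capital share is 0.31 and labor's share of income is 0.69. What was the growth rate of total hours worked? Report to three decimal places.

3.349%

Labor's share = 1 − 0.31 = 0.69.
gY = gA + 0.31×11.9 + 0.69×g.
0.69×g = 7.6 − 1.6 − 3.689 = 2.311.
g = 2.311 / 0.69 = 3.34928%.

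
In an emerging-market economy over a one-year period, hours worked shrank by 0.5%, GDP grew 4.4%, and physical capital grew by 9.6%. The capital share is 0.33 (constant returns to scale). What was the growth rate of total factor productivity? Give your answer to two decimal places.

1.57%

Labor's share = 1 − 0.33 = 0.67.
Physical capital: 0.33 × 9.6 = 3.168 pp.
Hours worked: 0.67 × (-0.5) = -0.335 pp.
TFP growth = 4.4 − 2.833 = 1.567%.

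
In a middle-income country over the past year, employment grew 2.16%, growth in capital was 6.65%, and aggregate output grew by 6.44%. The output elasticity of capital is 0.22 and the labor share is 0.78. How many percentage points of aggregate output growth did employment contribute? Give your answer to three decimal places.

1.685

Labor's share = 1 − 0.22 = 0.78.
Contribution = share × growth = 0.78 × 2.16 = 1.6848 pp.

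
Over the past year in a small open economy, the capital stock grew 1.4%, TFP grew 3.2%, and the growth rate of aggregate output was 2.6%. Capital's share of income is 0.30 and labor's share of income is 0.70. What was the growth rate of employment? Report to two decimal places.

Labor's share = 1 − 0.3 = 0.7.
gY = gA + 0.3×1.4 + 0.7×g.
0.7×g = 2.6 − 3.2 − 0.42 = -1.02.
g = -1.02 / 0.7 = -1.4571%.

-1.46%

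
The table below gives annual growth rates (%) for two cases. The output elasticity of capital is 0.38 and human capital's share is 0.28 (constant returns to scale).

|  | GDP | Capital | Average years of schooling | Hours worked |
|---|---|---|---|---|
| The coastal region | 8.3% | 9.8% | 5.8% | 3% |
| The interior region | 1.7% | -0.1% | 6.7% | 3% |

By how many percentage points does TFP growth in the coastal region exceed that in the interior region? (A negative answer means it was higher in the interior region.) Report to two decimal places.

Labor's share = 1 − 0.38 − 0.28 = 0.34.
The coastal region: TFP = 8.3 − 3.724 − 1.624 − 1.02 = 1.932%.
The interior region: TFP = 1.7 + 0.038 − 1.876 − 1.02 = -1.158%.
Difference = 1.932 − (-1.158) = 3.09 pp.

3.09 percentage points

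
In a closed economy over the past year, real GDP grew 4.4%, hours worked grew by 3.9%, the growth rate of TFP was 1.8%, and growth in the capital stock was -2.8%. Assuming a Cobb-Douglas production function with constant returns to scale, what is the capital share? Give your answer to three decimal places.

gY = gA + α·gK + (1−α)·gL, so gY − gA − gL = α(gK − gL).
4.4 − 1.8 − 3.9 = α × (-2.8 − 3.9).
-1.3 = -6.7 α, so α = 0.19403.

The capital share is 0.194.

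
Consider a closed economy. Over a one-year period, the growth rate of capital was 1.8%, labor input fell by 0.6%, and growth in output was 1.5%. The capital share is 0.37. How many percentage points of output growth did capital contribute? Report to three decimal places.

Contribution = share × growth = 0.37 × 1.8 = 0.666 pp.

0.666 pp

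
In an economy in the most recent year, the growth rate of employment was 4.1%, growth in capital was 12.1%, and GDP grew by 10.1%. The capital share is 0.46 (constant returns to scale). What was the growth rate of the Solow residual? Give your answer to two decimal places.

Labor's share = 1 − 0.46 = 0.54.
Capital: 0.46 × 12.1 = 5.566 pp.
Employment: 0.54 × 4.1 = 2.214 pp.
TFP growth = 10.1 − 7.78 = 2.32%.

2.32%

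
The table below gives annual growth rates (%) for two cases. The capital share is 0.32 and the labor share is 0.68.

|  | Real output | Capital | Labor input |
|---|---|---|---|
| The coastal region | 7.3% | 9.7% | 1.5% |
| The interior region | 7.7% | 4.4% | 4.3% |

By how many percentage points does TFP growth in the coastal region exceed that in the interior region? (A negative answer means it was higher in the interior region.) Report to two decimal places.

Labor's share = 1 − 0.32 = 0.68.
The coastal region: TFP = 7.3 − 3.104 − 1.02 = 3.176%.
The interior region: TFP = 7.7 − 1.408 − 2.924 = 3.368%.
Difference = 3.176 − (3.368) = -0.192 pp.

-0.19 percentage points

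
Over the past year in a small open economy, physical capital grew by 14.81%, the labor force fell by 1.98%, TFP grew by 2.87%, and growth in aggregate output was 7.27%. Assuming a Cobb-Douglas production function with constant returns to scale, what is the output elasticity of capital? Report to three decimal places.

gY = gA + α·gK + (1−α)·gL, so gY − gA − gL = α(gK − gL).
7.27 − 2.87 + 1.98 = α × (14.81 − (-1.98)).
6.38 = 16.79 α, so α = 0.37999.

α = 0.380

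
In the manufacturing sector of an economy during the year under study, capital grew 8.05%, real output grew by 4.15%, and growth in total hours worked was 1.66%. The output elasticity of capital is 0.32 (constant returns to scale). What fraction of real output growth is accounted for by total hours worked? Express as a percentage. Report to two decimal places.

Total hours worked accounted for 27.20% of growth.

Labor's share = 1 − 0.32 = 0.68.
Total hours worked contributed 0.68 × 1.66 = 1.1288 pp.
Share of growth = 1.1288 / 4.15 × 100 = 27.2%.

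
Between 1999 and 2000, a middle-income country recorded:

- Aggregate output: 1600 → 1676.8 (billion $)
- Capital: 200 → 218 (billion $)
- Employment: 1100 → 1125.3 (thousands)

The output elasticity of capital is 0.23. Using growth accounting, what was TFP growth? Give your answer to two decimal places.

TFP growth was 0.96%.

Aggregate output growth = (1676.8 − 1600) / 1600 = 4.8%.
Capital growth = (218 − 200) / 200 = 9%.
Employment growth = (1125.3 − 1100) / 1100 = 2.3%.
Labor's share = 1 − 0.23 = 0.77.
Capital: 0.23 × 9 = 2.07 pp.
Employment: 0.77 × 2.3 = 1.771 pp.
TFP growth = 4.8 − 3.841 = 0.959%.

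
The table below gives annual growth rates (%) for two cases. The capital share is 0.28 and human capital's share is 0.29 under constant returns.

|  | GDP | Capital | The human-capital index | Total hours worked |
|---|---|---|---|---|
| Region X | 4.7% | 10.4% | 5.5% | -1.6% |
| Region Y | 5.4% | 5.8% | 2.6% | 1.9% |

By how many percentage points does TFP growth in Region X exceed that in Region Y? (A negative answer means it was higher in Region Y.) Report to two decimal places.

-1.32 percentage points

Labor's share = 1 − 0.28 − 0.29 = 0.43.
Region X: TFP = 4.7 − 2.912 − 1.595 + 0.688 = 0.881%.
Region Y: TFP = 5.4 − 1.624 − 0.754 − 0.817 = 2.205%.
Difference = 0.881 − (2.205) = -1.324 pp.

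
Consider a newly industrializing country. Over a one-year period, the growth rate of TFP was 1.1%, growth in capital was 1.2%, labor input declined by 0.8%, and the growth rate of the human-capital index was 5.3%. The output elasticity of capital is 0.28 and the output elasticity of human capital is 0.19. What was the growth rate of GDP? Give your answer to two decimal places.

2.02%

Labor's share = 1 − 0.28 − 0.19 = 0.53.
Capital: 0.28 × 1.2 = 0.336 pp.
The human-capital index: 0.19 × 5.3 = 1.007 pp.
Labor input: 0.53 × (-0.8) = -0.424 pp.
Output growth = 1.1 + 0.919 = 2.019%.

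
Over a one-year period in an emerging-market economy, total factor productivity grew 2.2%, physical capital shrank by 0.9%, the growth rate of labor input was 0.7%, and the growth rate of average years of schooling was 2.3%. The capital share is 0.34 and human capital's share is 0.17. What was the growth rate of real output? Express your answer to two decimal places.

Labor's share = 1 − 0.34 − 0.17 = 0.49.
Physical capital: 0.34 × (-0.9) = -0.306 pp.
Average years of schooling: 0.17 × 2.3 = 0.391 pp.
Labor input: 0.49 × 0.7 = 0.343 pp.
Output growth = 2.2 + 0.428 = 2.628%.

2.63%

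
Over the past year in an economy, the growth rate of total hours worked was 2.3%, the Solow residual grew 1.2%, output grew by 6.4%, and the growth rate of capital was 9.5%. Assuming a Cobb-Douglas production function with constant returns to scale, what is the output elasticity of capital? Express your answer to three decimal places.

gY = gA + α·gK + (1−α)·gL, so gY − gA − gL = α(gK − gL).
6.4 − 1.2 − 2.3 = α × (9.5 − 2.3).
2.9 = 7.2 α, so α = 0.40278.

0.403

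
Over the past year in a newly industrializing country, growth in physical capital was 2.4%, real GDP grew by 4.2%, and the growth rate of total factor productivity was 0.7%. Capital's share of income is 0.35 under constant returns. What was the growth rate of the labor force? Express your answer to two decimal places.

4.09%

Labor's share = 1 − 0.35 = 0.65.
gY = gA + 0.35×2.4 + 0.65×g.
0.65×g = 4.2 − 0.7 − 0.84 = 2.66.
g = 2.66 / 0.65 = 4.0923%.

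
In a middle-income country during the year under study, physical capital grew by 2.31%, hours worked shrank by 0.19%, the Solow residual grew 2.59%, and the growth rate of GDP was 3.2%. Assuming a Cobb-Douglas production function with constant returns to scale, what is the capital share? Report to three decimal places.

gY = gA + α·gK + (1−α)·gL, so gY − gA − gL = α(gK − gL).
3.2 − 2.59 + 0.19 = α × (2.31 − (-0.19)).
0.8 = 2.5 α, so α = 0.32.

0.320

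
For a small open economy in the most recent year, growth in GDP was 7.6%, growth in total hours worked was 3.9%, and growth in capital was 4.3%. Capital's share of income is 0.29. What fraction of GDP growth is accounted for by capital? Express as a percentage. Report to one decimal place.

Capital accounted for 16.4% of growth.

Capital contributed 0.29 × 4.3 = 1.247 pp.
Share of growth = 1.247 / 7.6 × 100 = 16.408%.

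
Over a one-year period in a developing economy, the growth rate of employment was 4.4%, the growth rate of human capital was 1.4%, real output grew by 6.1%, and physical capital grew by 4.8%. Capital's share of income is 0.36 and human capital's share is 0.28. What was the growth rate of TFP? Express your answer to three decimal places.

Labor's share = 1 − 0.36 − 0.28 = 0.36.
Physical capital: 0.36 × 4.8 = 1.728 pp.
Human capital: 0.28 × 1.4 = 0.392 pp.
Employment: 0.36 × 4.4 = 1.584 pp.
TFP growth = 6.1 − 3.704 = 2.396%.

TFP growth was 2.396%.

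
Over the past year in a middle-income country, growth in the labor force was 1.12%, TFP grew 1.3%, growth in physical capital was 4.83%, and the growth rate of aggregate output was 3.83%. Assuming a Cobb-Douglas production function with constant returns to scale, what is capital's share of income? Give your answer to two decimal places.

α = 0.38

gY = gA + α·gK + (1−α)·gL, so gY − gA − gL = α(gK − gL).
3.83 − 1.3 − 1.12 = α × (4.83 − 1.12).
1.41 = 3.71 α, so α = 0.3801.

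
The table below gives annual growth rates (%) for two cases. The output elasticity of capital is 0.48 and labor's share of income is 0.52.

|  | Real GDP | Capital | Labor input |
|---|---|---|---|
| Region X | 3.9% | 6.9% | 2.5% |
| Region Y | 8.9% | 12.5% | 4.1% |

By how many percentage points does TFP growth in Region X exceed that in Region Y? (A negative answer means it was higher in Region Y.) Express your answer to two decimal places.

-1.48 percentage points

Labor's share = 1 − 0.48 = 0.52.
Region X: TFP = 3.9 − 3.312 − 1.3 = -0.712%.
Region Y: TFP = 8.9 − 6 − 2.132 = 0.768%.
Difference = -0.712 − (0.768) = -1.48 pp.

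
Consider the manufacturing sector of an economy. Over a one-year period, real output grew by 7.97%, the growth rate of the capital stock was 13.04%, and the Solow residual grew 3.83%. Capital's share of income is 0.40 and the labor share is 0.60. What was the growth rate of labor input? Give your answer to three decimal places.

Labor's share = 1 − 0.4 = 0.6.
gY = gA + 0.4×13.04 + 0.6×g.
0.6×g = 7.97 − 3.83 − 5.216 = -1.076.
g = -1.076 / 0.6 = -1.79333%.

-1.793%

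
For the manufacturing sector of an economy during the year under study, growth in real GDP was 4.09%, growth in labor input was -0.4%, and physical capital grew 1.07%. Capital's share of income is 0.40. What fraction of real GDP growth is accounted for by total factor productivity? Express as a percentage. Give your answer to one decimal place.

95.4%

Labor's share = 1 − 0.4 = 0.6.
Physical capital: 0.4 × 1.07 = 0.428 pp.
Labor input: 0.6 × (-0.4) = -0.24 pp.
TFP growth = 4.09 − 0.188 = 3.902%.
TFP share of growth = 3.902 / 4.09 × 100 = 95.403%.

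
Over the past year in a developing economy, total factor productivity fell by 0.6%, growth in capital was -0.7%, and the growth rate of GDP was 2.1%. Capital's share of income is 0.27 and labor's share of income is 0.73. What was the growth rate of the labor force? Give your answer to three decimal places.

3.958%

Labor's share = 1 − 0.27 = 0.73.
gY = gA + 0.27×(-0.7) + 0.73×g.
0.73×g = 2.1 + 0.6 + 0.189 = 2.889.
g = 2.889 / 0.73 = 3.95753%.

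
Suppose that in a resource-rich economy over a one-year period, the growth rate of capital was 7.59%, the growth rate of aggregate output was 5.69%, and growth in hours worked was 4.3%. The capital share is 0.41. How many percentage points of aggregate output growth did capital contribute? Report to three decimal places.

3.112 percentage points

Contribution = share × growth = 0.41 × 7.59 = 3.1119 pp.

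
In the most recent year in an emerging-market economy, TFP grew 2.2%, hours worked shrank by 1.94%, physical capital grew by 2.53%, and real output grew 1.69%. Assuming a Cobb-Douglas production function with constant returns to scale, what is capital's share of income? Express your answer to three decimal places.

Capital's share of income is 0.320.

gY = gA + α·gK + (1−α)·gL, so gY − gA − gL = α(gK − gL).
1.69 − 2.2 + 1.94 = α × (2.53 − (-1.94)).
1.43 = 4.47 α, so α = 0.31991.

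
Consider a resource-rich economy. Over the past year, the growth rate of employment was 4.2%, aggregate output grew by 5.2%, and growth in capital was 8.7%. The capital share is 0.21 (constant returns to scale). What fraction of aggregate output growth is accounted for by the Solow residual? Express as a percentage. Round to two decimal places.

1.06%

Labor's share = 1 − 0.21 = 0.79.
Capital: 0.21 × 8.7 = 1.827 pp.
Employment: 0.79 × 4.2 = 3.318 pp.
TFP growth = 5.2 − 5.145 = 0.055%.
TFP share of growth = 0.055 / 5.2 × 100 = 1.0577%.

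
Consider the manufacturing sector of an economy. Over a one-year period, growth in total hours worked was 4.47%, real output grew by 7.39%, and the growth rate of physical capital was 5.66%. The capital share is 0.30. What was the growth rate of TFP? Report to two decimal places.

TFP growth was 2.56%.

Labor's share = 1 − 0.3 = 0.7.
Physical capital: 0.3 × 5.66 = 1.698 pp.
Total hours worked: 0.7 × 4.47 = 3.129 pp.
TFP growth = 7.39 − 4.827 = 2.563%.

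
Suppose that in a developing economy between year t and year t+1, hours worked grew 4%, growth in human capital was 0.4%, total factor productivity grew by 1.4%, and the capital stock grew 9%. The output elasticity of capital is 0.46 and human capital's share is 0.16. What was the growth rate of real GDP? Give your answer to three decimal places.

7.124%

Labor's share = 1 − 0.46 − 0.16 = 0.38.
The capital stock: 0.46 × 9 = 4.14 pp.
Human capital: 0.16 × 0.4 = 0.064 pp.
Hours worked: 0.38 × 4 = 1.52 pp.
Output growth = 1.4 + 5.724 = 7.124%.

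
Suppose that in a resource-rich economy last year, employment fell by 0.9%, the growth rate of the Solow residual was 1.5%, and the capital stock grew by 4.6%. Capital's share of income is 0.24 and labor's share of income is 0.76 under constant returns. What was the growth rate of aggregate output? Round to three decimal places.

1.920%

Labor's share = 1 − 0.24 = 0.76.
The capital stock: 0.24 × 4.6 = 1.104 pp.
Employment: 0.76 × (-0.9) = -0.684 pp.
Output growth = 1.5 + 0.42 = 1.92%.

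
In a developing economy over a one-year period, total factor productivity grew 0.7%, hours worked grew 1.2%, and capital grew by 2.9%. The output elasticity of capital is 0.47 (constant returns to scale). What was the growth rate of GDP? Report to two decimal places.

Labor's share = 1 − 0.47 = 0.53.
Capital: 0.47 × 2.9 = 1.363 pp.
Hours worked: 0.53 × 1.2 = 0.636 pp.
Output growth = 0.7 + 1.999 = 2.699%.

GDP grew 2.70%.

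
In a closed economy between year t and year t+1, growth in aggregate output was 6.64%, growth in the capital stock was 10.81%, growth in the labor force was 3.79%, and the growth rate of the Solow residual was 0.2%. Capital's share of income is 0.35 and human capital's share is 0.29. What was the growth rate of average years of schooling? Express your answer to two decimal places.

Labor's share = 1 − 0.35 − 0.29 = 0.36.
gY = gA + 0.35×10.81 + 0.36×3.79 + 0.29×g.
0.29×g = 6.64 − 0.2 − 5.1479 = 1.2921.
g = 1.2921 / 0.29 = 4.4555%.

4.46%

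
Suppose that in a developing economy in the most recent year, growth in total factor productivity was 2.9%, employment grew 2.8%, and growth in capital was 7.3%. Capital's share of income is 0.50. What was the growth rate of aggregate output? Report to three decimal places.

7.950%

Labor's share = 1 − 0.5 = 0.5.
Capital: 0.5 × 7.3 = 3.65 pp.
Employment: 0.5 × 2.8 = 1.4 pp.
Output growth = 2.9 + 5.05 = 7.95%.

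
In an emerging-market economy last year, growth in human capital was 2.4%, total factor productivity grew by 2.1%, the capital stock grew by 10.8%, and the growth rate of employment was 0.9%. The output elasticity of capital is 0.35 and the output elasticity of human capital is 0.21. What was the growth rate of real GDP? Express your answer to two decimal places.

Labor's share = 1 − 0.35 − 0.21 = 0.44.
The capital stock: 0.35 × 10.8 = 3.78 pp.
Human capital: 0.21 × 2.4 = 0.504 pp.
Employment: 0.44 × 0.9 = 0.396 pp.
Output growth = 2.1 + 4.68 = 6.78%.

6.78%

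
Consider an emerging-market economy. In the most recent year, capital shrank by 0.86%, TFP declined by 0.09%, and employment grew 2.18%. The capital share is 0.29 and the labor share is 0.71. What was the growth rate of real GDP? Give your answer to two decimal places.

Labor's share = 1 − 0.29 = 0.71.
Capital: 0.29 × (-0.86) = -0.2494 pp.
Employment: 0.71 × 2.18 = 1.5478 pp.
Output growth = -0.09 + 1.2984 = 1.2084%.

1.21%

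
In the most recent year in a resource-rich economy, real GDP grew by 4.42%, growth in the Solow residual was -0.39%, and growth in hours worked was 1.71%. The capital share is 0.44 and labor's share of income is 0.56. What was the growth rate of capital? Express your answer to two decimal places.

Labor's share = 1 − 0.44 = 0.56.
gY = gA + 0.56×1.71 + 0.44×g.
0.44×g = 4.42 + 0.39 − 0.9576 = 3.8524.
g = 3.8524 / 0.44 = 8.7555%.

8.76%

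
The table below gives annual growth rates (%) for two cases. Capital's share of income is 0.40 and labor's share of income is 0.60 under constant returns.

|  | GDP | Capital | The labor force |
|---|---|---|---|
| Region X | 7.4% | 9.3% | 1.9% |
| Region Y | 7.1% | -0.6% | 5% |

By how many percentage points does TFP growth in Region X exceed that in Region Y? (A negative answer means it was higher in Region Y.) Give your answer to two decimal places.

Labor's share = 1 − 0.4 = 0.6.
Region X: TFP = 7.4 − 3.72 − 1.14 = 2.54%.
Region Y: TFP = 7.1 + 0.24 − 3 = 4.34%.
Difference = 2.54 − (4.34) = -1.8 pp.

-1.80 percentage points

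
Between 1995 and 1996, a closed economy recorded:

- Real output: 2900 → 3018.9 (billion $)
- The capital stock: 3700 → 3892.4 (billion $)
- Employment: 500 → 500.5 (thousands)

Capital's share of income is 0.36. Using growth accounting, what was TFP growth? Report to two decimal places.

2.16%

Real output growth = (3018.9 − 2900) / 2900 = 4.1%.
The capital stock growth = (3892.4 − 3700) / 3700 = 5.2%.
Employment growth = (500.5 − 500) / 500 = 0.1%.
Labor's share = 1 − 0.36 = 0.64.
The capital stock: 0.36 × 5.2 = 1.872 pp.
Employment: 0.64 × 0.1 = 0.064 pp.
TFP growth = 4.1 − 1.936 = 2.164%.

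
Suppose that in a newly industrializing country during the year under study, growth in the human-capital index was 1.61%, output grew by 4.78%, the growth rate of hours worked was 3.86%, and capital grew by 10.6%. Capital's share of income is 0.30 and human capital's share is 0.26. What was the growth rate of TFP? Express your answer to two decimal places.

Labor's share = 1 − 0.3 − 0.26 = 0.44.
Capital: 0.3 × 10.6 = 3.18 pp.
The human-capital index: 0.26 × 1.61 = 0.4186 pp.
Hours worked: 0.44 × 3.86 = 1.6984 pp.
TFP growth = 4.78 − 5.297 = -0.517%.

-0.52%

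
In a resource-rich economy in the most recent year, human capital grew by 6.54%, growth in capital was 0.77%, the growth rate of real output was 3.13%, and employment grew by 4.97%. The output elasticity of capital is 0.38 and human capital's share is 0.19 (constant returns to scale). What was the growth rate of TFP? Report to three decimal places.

-0.542%

Labor's share = 1 − 0.38 − 0.19 = 0.43.
Capital: 0.38 × 0.77 = 0.2926 pp.
Human capital: 0.19 × 6.54 = 1.2426 pp.
Employment: 0.43 × 4.97 = 2.1371 pp.
TFP growth = 3.13 − 3.6723 = -0.5423%.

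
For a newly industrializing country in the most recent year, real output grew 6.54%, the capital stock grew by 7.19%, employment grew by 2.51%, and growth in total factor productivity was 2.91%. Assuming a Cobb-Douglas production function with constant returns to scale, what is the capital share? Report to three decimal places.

gY = gA + α·gK + (1−α)·gL, so gY − gA − gL = α(gK − gL).
6.54 − 2.91 − 2.51 = α × (7.19 − 2.51).
1.12 = 4.68 α, so α = 0.23932.

The capital share is 0.239.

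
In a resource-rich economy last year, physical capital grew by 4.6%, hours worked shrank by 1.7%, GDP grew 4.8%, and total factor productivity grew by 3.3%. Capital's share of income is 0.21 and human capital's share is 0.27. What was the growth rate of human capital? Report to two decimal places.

Labor's share = 1 − 0.21 − 0.27 = 0.52.
gY = gA + 0.21×4.6 + 0.52×(-1.7) + 0.27×g.
0.27×g = 4.8 − 3.3 − 0.082 = 1.418.
g = 1.418 / 0.27 = 5.2519%.

Human capital growth was 5.25%.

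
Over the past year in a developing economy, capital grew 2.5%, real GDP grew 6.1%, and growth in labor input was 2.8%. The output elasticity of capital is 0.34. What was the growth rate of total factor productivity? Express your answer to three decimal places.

3.402%

Labor's share = 1 − 0.34 = 0.66.
Capital: 0.34 × 2.5 = 0.85 pp.
Labor input: 0.66 × 2.8 = 1.848 pp.
TFP growth = 6.1 − 2.698 = 3.402%.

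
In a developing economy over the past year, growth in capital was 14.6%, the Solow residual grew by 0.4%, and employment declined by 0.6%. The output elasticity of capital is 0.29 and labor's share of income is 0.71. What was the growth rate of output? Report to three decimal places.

4.208%

Labor's share = 1 − 0.29 = 0.71.
Capital: 0.29 × 14.6 = 4.234 pp.
Employment: 0.71 × (-0.6) = -0.426 pp.
Output growth = 0.4 + 3.808 = 4.208%.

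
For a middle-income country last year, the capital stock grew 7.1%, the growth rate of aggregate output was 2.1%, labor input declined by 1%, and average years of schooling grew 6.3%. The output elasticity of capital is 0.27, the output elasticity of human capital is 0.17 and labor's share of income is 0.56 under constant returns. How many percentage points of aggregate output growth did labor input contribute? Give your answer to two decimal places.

-0.56 percentage points

Labor's share = 1 − 0.27 − 0.17 = 0.56.
Contribution = share × growth = 0.56 × (-1) = -0.56 pp.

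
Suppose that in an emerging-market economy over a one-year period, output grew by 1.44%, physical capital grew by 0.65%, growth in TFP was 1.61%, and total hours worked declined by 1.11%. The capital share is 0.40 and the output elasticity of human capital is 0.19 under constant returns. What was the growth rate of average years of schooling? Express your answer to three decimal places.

Labor's share = 1 − 0.4 − 0.19 = 0.41.
gY = gA + 0.4×0.65 + 0.41×(-1.11) + 0.19×g.
0.19×g = 1.44 − 1.61 + 0.1951 = 0.0251.
g = 0.0251 / 0.19 = 0.13211%.

0.132%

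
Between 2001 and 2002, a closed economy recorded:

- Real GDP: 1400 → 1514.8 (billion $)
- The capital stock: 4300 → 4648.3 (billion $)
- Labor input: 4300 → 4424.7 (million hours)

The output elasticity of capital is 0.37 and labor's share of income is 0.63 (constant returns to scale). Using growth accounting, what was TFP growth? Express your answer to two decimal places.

TFP grew 3.38%.

Real GDP growth = (1514.8 − 1400) / 1400 = 8.2%.
The capital stock growth = (4648.3 − 4300) / 4300 = 8.1%.
Labor input growth = (4424.7 − 4300) / 4300 = 2.9%.
Labor's share = 1 − 0.37 = 0.63.
The capital stock: 0.37 × 8.1 = 2.997 pp.
Labor input: 0.63 × 2.9 = 1.827 pp.
TFP growth = 8.2 − 4.824 = 3.376%.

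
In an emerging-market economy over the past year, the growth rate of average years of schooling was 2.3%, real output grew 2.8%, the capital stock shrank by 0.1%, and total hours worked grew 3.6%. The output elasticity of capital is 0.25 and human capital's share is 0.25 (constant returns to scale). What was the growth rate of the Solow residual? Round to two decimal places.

Labor's share = 1 − 0.25 − 0.25 = 0.5.
The capital stock: 0.25 × (-0.1) = -0.025 pp.
Average years of schooling: 0.25 × 2.3 = 0.575 pp.
Total hours worked: 0.5 × 3.6 = 1.8 pp.
TFP growth = 2.8 − 2.35 = 0.45%.

0.45%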